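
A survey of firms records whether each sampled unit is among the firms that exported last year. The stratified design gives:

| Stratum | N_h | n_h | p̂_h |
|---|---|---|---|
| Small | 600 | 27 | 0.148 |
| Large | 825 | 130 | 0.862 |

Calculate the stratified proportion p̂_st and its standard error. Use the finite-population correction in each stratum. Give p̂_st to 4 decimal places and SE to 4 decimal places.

p̂_st ≈ 0.5614, SE ≈ 0.0329

N = 1425; stratum weights W_h = N_h/N.
p̂_st = Σ W_h p̂_h = (600·0.148 + 825·0.862)/1425 = 0.56137
V̂(p̂_st) = Σ W_h² (1 − n_h/N_h) p̂_h(1−p̂_h)/(n_h−1):
  stratum Small: (600/1425)²·(1 − 27/600)·0.148·0.852/26 = 0.000821115
  stratum Large: (825/1425)²·(1 − 130/825)·0.862·0.138/129 = 0.000260379
V̂(p̂_st) = 0.00108149; SE = √V̂ = 0.0328861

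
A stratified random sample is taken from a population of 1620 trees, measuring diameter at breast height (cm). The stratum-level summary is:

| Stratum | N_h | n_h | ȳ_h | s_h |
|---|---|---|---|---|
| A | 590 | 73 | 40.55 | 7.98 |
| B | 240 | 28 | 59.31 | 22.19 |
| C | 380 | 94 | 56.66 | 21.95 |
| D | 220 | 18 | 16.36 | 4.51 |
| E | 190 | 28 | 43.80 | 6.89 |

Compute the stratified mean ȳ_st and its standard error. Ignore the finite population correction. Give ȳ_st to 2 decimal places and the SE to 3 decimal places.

ȳ_st = Σ W_h ȳ_h = (590·40.55 + 240·59.31 + 380·56.66 + 220·16.36 + 190·43.80)/1620 = 44.20426
V̂(ȳ_st) = Σ W_h² s_h²/n_h, with W_h = N_h/N and N = 1620:
  stratum A: (590/1620)²·7.98²/73 = 0.115706
  stratum B: (240/1620)²·22.19²/28 = 0.385966
  stratum C: (380/1620)²·21.95²/94 = 0.282019
  stratum D: (220/1620)²·4.51²/18 = 0.0208399
  stratum E: (190/1620)²·6.89²/28 = 0.0233216
V̂(ȳ_st) = 0.827853
SE(ȳ_st) = √0.827853 = 0.909864

ȳ_st ≈ 44.20, SE ≈ 0.910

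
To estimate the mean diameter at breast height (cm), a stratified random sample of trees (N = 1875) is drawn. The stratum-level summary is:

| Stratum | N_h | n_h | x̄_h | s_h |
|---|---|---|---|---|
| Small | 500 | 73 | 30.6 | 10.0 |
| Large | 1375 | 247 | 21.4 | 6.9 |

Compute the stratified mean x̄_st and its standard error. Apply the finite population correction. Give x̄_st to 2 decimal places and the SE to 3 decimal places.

x̄_st ≈ 23.85, SE ≈ 0.410

x̄_st = Σ W_h x̄_h = (500·30.6 + 1375·21.4)/1875 = 23.85333
V̂(x̄_st) = Σ W_h² (1 − n_h/N_h) s_h²/n_h, with W_h = N_h/N and N = 1875:
  stratum Small: (500/1875)²·(1 − 73/500)·10.0²/73 = 0.0831903
  stratum Large: (1375/1875)²·(1 − 247/1375)·6.9²/247 = 0.0850375
V̂(x̄_st) = 0.168228
SE(x̄_st) = √0.168228 = 0.410156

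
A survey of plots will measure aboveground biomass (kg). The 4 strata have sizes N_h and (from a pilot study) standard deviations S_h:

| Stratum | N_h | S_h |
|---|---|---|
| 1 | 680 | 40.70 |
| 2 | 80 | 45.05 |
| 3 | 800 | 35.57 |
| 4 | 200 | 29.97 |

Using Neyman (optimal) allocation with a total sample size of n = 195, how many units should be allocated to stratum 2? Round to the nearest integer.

Neyman allocation: n_h = n · N_h S_h / Σ N_i S_i, with n = 195.
  stratum 1: N_h·S_h = 680·40.70 = 27676.00
  stratum 2: N_h·S_h = 80·45.05 = 3604.00
  stratum 3: N_h·S_h = 800·35.57 = 28456.00
  stratum 4: N_h·S_h = 200·29.97 = 5994.00
Σ N_h S_h = 65730.00
n for stratum 2 = 195·3604.00/65730.00 = 10.692 → 11

11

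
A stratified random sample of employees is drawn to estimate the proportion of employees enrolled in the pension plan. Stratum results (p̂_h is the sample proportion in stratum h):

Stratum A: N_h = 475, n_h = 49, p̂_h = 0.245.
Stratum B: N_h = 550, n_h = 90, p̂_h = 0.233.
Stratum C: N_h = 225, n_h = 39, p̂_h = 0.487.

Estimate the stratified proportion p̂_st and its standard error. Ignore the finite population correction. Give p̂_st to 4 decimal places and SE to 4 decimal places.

N = 1250; stratum weights W_h = N_h/N.
p̂_st = Σ W_h p̂_h = (475·0.245 + 550·0.233 + 225·0.487)/1250 = 0.28328
V̂(p̂_st) = Σ W_h² p̂_h(1−p̂_h)/(n_h−1):
  stratum A: (475/1250)²·0.245·0.755/48 = 0.000556466
  stratum B: (550/1250)²·0.233·0.767/89 = 0.000388747
  stratum C: (225/1250)²·0.487·0.513/38 = 0.000213014
V̂(p̂_st) = 0.00115823; SE = √V̂ = 0.0340327

p̂_st ≈ 0.2833, SE ≈ 0.0340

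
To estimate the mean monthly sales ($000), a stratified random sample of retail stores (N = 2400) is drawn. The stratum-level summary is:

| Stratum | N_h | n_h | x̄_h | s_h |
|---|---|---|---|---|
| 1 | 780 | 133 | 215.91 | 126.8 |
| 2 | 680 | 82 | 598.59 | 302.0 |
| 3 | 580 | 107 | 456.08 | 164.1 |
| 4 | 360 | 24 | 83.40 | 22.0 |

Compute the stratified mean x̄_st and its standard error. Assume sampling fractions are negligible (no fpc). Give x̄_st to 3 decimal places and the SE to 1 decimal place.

x̄_st ≈ 362.501, SE ≈ 10.8

x̄_st = Σ W_h x̄_h = (780·215.91 + 680·598.59 + 580·456.08 + 360·83.40)/2400 = 362.50058
V̂(x̄_st) = Σ W_h² s_h²/n_h, with W_h = N_h/N and N = 2400:
  stratum 1: (780/2400)²·126.8²/133 = 12.7689
  stratum 2: (680/2400)²·302.0²/82 = 89.2885
  stratum 3: (580/2400)²·164.1²/107 = 14.6983
  stratum 4: (360/2400)²·22.0²/24 = 0.45375
V̂(x̄_st) = 117.209
SE(x̄_st) = √117.209 = 10.8263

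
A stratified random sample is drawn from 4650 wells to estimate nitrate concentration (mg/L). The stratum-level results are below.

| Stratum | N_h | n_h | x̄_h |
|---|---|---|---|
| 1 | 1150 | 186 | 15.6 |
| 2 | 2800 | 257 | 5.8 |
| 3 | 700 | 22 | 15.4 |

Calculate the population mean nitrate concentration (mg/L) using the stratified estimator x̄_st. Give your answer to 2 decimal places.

x̄_st ≈ 9.67

N = Σ N_h = 4650. Stratum weights W_h = N_h/N.
x̄_st = (1150·15.6 + 2800·5.8 + 700·15.4) / 4650 = 9.6688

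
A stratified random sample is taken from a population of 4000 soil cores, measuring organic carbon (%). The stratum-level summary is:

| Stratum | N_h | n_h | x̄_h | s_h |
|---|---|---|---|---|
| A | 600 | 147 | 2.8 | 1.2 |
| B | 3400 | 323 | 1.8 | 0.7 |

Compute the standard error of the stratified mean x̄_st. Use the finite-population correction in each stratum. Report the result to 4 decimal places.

V̂(x̄_st) = Σ W_h² (1 − n_h/N_h) s_h²/n_h, with W_h = N_h/N and N = 4000:
  stratum A: (600/4000)²·(1 − 147/600)·1.2²/147 = 0.000166408
  stratum B: (3400/4000)²·(1 − 323/3400)·0.7²/323 = 0.000991928
V̂(x̄_st) = 0.00115834
SE(x̄_st) = √0.00115834 = 0.0340343

SE(x̄_st) ≈ 0.0340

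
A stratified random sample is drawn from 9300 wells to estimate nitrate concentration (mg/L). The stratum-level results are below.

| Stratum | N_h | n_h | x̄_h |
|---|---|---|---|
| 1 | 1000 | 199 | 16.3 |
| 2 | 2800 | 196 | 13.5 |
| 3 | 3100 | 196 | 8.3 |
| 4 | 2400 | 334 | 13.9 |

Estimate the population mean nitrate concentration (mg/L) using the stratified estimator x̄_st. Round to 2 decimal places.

x̄_st ≈ 12.17

N = Σ N_h = 9300. Stratum weights W_h = N_h/N.
x̄_st = (1000·16.3 + 2800·13.5 + 3100·8.3 + 2400·13.9) / 9300 = 12.1710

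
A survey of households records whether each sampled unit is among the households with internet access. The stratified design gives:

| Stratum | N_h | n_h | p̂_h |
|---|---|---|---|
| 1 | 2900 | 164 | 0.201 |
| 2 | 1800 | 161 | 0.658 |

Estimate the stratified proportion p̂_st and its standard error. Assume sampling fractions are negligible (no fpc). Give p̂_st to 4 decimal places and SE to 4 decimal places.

N = 4700; stratum weights W_h = N_h/N.
p̂_st = Σ W_h p̂_h = (2900·0.201 + 1800·0.658)/4700 = 0.37602
V̂(p̂_st) = Σ W_h² p̂_h(1−p̂_h)/(n_h−1):
  stratum 1: (2900/4700)²·0.201·0.799/163 = 0.000375107
  stratum 2: (1800/4700)²·0.658·0.342/160 = 0.000206291
V̂(p̂_st) = 0.000581399; SE = √V̂ = 0.0241122

p̂_st ≈ 0.3760, SE ≈ 0.0241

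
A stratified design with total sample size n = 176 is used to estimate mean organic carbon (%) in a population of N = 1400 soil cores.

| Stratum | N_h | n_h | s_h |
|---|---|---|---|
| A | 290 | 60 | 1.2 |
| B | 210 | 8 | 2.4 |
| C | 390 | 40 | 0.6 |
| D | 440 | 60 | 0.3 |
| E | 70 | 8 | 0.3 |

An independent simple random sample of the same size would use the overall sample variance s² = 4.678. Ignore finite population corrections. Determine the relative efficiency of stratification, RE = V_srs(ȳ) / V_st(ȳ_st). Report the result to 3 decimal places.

V̂(ȳ_st) = Σ W_h² s_h²/n_h, with W_h = N_h/N and N = 1400:
  stratum A: (290/1400)²·1.2²/60 = 0.0010298
  stratum B: (210/1400)²·2.4²/8 = 0.0162
  stratum C: (390/1400)²·0.6²/40 = 0.000698418
  stratum D: (440/1400)²·0.3²/60 = 0.000148163
  stratum E: (70/1400)²·0.3²/8 = 2.8125e-05
V_st = 0.0181045
V_srs = s²/n = 4.678/176 = 0.0265795
Relative efficiency = V_srs / V_st = 0.0265795/0.0181045 = 1.4681

RE ≈ 1.468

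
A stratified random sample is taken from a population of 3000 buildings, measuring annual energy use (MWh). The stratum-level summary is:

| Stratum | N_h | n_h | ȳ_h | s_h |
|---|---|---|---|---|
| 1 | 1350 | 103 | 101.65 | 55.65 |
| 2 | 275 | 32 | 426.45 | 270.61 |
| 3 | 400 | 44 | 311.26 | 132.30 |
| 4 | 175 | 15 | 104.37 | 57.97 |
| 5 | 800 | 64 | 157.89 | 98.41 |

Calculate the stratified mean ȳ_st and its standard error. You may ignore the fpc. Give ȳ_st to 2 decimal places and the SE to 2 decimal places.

ȳ_st = Σ W_h ȳ_h = (1350·101.65 + 275·426.45 + 400·311.26 + 175·104.37 + 800·157.89)/3000 = 174.52733
V̂(ȳ_st) = Σ W_h² s_h²/n_h, with W_h = N_h/N and N = 3000:
  stratum 1: (1350/3000)²·55.65²/103 = 6.08861
  stratum 2: (275/3000)²·270.61²/32 = 19.2292
  stratum 3: (400/3000)²·132.30²/44 = 7.07204
  stratum 4: (175/3000)²·57.97²/15 = 0.76234
  stratum 5: (800/3000)²·98.41²/64 = 10.7606
V̂(ȳ_st) = 43.9127
SE(ȳ_st) = √43.9127 = 6.62667

ȳ_st ≈ 174.53, SE ≈ 6.63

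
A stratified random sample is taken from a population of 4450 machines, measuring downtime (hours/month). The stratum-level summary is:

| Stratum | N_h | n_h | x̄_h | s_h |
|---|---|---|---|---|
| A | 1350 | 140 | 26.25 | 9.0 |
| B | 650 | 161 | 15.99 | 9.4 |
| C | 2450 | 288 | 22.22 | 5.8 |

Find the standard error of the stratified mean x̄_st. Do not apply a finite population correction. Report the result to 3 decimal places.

SE(x̄_st) ≈ 0.317

V̂(x̄_st) = Σ W_h² s_h²/n_h, with W_h = N_h/N and N = 4450:
  stratum A: (1350/4450)²·9.0²/140 = 0.0532481
  stratum B: (650/4450)²·9.4²/161 = 0.0117095
  stratum C: (2450/4450)²·5.8²/288 = 0.0354059
V̂(x̄_st) = 0.100363
SE(x̄_st) = √0.100363 = 0.316802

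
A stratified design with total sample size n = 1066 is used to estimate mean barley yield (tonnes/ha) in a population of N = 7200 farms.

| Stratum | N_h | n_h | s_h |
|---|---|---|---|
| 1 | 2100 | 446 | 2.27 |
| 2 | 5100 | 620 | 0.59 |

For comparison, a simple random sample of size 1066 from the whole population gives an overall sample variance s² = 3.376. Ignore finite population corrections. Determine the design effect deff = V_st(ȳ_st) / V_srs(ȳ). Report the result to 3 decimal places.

V̂(ȳ_st) = Σ W_h² s_h²/n_h, with W_h = N_h/N and N = 7200:
  stratum 1: (2100/7200)²·2.27²/446 = 0.000982857
  stratum 2: (5100/7200)²·0.59²/620 = 0.000281701
V_st = 0.00126456
V_srs = s²/n = 3.376/1066 = 0.00316698
deff = V_st / V_srs = 0.00126456/0.00316698 = 0.3993

deff ≈ 0.399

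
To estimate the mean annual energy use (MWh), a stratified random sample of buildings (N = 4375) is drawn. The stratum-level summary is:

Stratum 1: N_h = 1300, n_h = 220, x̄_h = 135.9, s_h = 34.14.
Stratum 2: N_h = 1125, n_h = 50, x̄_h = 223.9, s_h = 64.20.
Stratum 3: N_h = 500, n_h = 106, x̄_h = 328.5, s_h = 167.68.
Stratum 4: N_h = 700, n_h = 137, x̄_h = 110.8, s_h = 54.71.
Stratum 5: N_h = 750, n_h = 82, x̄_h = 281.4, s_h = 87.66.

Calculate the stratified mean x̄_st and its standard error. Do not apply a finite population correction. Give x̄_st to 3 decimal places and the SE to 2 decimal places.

x̄_st = Σ W_h x̄_h = (1300·135.9 + 1125·223.9 + 500·328.5 + 700·110.8 + 750·281.4)/4375 = 201.46686
V̂(x̄_st) = Σ W_h² s_h²/n_h, with W_h = N_h/N and N = 4375:
  stratum 1: (1300/4375)²·34.14²/220 = 0.467773
  stratum 2: (1125/4375)²·64.20²/50 = 5.45066
  stratum 3: (500/4375)²·167.68²/106 = 3.4645
  stratum 4: (700/4375)²·54.71²/137 = 0.55931
  stratum 5: (750/4375)²·87.66²/82 = 2.75395
V̂(x̄_st) = 12.6962
SE(x̄_st) = √12.6962 = 3.56317

x̄_st ≈ 201.467, SE ≈ 3.56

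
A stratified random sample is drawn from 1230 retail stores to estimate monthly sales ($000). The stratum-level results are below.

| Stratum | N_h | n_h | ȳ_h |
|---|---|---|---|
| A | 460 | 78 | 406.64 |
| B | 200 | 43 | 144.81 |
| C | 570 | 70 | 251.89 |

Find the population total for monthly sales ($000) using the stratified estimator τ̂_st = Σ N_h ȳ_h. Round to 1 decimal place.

τ̂_st = Σ N_h ȳ_h = 460·406.64 + 200·144.81 + 570·251.89 = 359593.7

τ̂_st ≈ 359593.7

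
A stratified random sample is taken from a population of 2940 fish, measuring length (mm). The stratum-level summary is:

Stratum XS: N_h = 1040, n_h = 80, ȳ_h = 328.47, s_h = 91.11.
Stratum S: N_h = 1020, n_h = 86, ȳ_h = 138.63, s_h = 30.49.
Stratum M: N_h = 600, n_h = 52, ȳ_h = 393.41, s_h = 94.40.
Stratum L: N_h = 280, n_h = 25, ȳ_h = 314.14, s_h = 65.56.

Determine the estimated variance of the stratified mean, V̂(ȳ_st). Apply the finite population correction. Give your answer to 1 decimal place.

V̂(ȳ_st) = Σ W_h² (1 − n_h/N_h) s_h²/n_h, with W_h = N_h/N and N = 2940:
  stratum XS: (1040/2940)²·(1 − 80/1040)·91.11²/80 = 11.9854
  stratum S: (1020/2940)²·(1 − 86/1020)·30.49²/86 = 1.19143
  stratum M: (600/2940)²·(1 − 52/600)·94.40²/52 = 6.51895
  stratum L: (280/2940)²·(1 − 25/280)·65.56²/25 = 1.42017
V̂(ȳ_st) = 21.1159

V̂(ȳ_st) ≈ 21.1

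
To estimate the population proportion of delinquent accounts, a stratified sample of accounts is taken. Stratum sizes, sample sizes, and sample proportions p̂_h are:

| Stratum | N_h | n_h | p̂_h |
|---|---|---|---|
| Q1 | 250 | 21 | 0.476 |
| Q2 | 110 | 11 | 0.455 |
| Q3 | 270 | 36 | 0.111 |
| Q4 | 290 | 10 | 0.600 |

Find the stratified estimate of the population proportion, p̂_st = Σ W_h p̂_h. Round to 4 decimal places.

N = 920; stratum weights W_h = N_h/N.
p̂_st = Σ W_h p̂_h = (250·0.476 + 110·0.455 + 270·0.111 + 290·0.600)/920 = 0.40546

p̂_st ≈ 0.4055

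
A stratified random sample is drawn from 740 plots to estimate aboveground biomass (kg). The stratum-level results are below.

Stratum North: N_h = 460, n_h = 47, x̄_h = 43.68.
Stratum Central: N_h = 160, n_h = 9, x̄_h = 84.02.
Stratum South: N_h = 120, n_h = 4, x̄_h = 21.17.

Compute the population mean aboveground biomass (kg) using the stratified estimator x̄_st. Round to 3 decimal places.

N = Σ N_h = 740. Stratum weights W_h = N_h/N.
x̄_st = (460·43.68 + 160·84.02 + 120·21.17) / 740 = 48.75189

x̄_st ≈ 48.752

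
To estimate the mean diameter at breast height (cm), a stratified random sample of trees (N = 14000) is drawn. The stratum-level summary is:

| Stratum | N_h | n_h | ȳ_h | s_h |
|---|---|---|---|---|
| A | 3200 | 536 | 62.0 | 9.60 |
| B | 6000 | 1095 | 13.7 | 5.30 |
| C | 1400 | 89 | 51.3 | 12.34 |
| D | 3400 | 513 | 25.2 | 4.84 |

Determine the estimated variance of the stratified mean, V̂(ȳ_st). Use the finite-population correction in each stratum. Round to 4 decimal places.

V̂(ȳ_st) = Σ W_h² (1 − n_h/N_h) s_h²/n_h, with W_h = N_h/N and N = 14000:
  stratum A: (3200/14000)²·(1 − 536/3200)·9.60²/536 = 0.00747835
  stratum B: (6000/14000)²·(1 − 1095/6000)·5.30²/1095 = 0.00385187
  stratum C: (1400/14000)²·(1 − 89/1400)·12.34²/89 = 0.0160219
  stratum D: (3400/14000)²·(1 − 513/3400)·4.84²/513 = 0.00228688
V̂(ȳ_st) = 0.029639

V̂(ȳ_st) ≈ 0.0296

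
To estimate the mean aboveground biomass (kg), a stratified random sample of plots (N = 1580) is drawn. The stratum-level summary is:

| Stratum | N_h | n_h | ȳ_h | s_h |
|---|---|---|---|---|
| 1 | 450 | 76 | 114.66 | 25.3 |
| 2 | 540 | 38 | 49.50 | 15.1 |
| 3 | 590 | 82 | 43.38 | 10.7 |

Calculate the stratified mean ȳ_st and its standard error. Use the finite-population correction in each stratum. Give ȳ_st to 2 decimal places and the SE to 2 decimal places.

ȳ_st ≈ 65.77, SE ≈ 1.18

ȳ_st = Σ W_h ȳ_h = (450·114.66 + 540·49.50 + 590·43.38)/1580 = 65.77291
V̂(ȳ_st) = Σ W_h² (1 − n_h/N_h) s_h²/n_h, with W_h = N_h/N and N = 1580:
  stratum 1: (450/1580)²·(1 − 76/450)·25.3²/76 = 0.567803
  stratum 2: (540/1580)²·(1 − 38/540)·15.1²/38 = 0.651559
  stratum 3: (590/1580)²·(1 − 82/590)·10.7²/82 = 0.167631
V̂(ȳ_st) = 1.38699
SE(ȳ_st) = √1.38699 = 1.17771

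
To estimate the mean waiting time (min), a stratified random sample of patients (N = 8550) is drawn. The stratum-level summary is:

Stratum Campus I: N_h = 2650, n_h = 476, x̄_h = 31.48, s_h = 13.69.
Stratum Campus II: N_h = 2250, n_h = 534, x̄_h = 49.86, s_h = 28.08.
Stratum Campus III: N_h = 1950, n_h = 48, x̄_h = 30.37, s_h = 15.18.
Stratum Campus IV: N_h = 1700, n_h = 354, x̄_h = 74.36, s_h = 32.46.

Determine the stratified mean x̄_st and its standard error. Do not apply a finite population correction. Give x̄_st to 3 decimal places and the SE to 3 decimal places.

x̄_st = Σ W_h x̄_h = (2650·31.48 + 2250·49.86 + 1950·30.37 + 1700·74.36)/8550 = 44.58953
V̂(x̄_st) = Σ W_h² s_h²/n_h, with W_h = N_h/N and N = 8550:
  stratum Campus I: (2650/8550)²·13.69²/476 = 0.0378233
  stratum Campus II: (2250/8550)²·28.08²/534 = 0.102255
  stratum Campus III: (1950/8550)²·15.18²/48 = 0.249712
  stratum Campus IV: (1700/8550)²·32.46²/354 = 0.117668
V̂(x̄_st) = 0.507459
SE(x̄_st) = √0.507459 = 0.712361

x̄_st ≈ 44.590, SE ≈ 0.712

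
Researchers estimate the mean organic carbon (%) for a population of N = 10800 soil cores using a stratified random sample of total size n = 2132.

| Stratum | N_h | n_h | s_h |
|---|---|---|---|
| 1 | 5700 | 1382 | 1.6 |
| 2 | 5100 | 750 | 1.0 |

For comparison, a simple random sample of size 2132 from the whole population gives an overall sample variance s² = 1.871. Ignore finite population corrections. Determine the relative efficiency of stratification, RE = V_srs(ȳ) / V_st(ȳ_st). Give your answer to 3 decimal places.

V̂(ȳ_st) = Σ W_h² s_h²/n_h, with W_h = N_h/N and N = 10800:
  stratum 1: (5700/10800)²·1.6²/1382 = 0.000515981
  stratum 2: (5100/10800)²·1.0²/750 = 0.000297325
V_st = 0.000813307
V_srs = s²/n = 1.871/2132 = 0.00087758
Relative efficiency = V_srs / V_st = 0.00087758/0.000813307 = 1.0790

RE ≈ 1.079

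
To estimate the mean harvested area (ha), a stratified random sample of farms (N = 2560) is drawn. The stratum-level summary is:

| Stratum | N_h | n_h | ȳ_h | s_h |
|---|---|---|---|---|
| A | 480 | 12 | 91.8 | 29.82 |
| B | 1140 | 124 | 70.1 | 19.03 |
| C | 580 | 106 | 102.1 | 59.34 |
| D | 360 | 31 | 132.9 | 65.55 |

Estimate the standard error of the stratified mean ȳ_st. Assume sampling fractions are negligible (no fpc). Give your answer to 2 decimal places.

SE(ȳ_st) ≈ 2.76

V̂(ȳ_st) = Σ W_h² s_h²/n_h, with W_h = N_h/N and N = 2560:
  stratum A: (480/2560)²·29.82²/12 = 2.60517
  stratum B: (1140/2560)²·19.03²/124 = 0.579143
  stratum C: (580/2560)²·59.34²/106 = 1.70516
  stratum D: (360/2560)²·65.55²/31 = 2.741
V̂(ȳ_st) = 7.63047
SE(ȳ_st) = √7.63047 = 2.76233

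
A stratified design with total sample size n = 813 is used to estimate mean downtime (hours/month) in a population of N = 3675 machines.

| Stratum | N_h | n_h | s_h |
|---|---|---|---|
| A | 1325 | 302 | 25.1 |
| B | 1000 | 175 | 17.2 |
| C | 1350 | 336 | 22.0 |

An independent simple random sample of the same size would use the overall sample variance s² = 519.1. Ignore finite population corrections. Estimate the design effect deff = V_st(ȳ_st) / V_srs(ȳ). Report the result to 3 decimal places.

deff ≈ 0.925

V̂(ȳ_st) = Σ W_h² s_h²/n_h, with W_h = N_h/N and N = 3675:
  stratum A: (1325/3675)²·25.1²/302 = 0.27118
  stratum B: (1000/3675)²·17.2²/175 = 0.125171
  stratum C: (1350/3675)²·22.0²/336 = 0.194383
V_st = 0.590734
V_srs = s²/n = 519.1/813 = 0.638499
deff = V_st / V_srs = 0.590734/0.638499 = 0.9252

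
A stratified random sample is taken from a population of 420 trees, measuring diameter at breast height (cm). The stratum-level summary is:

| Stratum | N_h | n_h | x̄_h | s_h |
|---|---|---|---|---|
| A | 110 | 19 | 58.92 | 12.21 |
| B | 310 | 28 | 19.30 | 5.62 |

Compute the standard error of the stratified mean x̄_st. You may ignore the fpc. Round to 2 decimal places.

SE(x̄_st) ≈ 1.07

V̂(x̄_st) = Σ W_h² s_h²/n_h, with W_h = N_h/N and N = 420:
  stratum A: (110/420)²·12.21²/19 = 0.538226
  stratum B: (310/420)²·5.62²/28 = 0.614525
V̂(x̄_st) = 1.15275
SE(x̄_st) = √1.15275 = 1.07366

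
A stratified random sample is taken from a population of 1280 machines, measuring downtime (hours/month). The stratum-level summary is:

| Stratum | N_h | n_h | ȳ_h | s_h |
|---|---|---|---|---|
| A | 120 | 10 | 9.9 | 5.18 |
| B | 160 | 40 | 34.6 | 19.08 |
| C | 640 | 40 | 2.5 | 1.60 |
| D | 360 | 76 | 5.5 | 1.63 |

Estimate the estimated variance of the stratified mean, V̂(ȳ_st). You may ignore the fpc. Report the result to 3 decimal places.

V̂(ȳ_st) = Σ W_h² s_h²/n_h, with W_h = N_h/N and N = 1280:
  stratum A: (120/1280)²·5.18²/10 = 0.0235832
  stratum B: (160/1280)²·19.08²/40 = 0.142206
  stratum C: (640/1280)²·1.60²/40 = 0.016
  stratum D: (360/1280)²·1.63²/76 = 0.00276533
V̂(ȳ_st) = 0.184554

V̂(ȳ_st) ≈ 0.185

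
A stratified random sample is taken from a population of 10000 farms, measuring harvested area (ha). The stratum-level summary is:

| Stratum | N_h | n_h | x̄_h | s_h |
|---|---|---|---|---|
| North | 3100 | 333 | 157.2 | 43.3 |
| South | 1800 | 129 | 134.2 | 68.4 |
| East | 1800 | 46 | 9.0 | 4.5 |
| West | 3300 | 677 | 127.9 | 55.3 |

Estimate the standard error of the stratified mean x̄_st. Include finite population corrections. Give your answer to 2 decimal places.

V̂(x̄_st) = Σ W_h² (1 − n_h/N_h) s_h²/n_h, with W_h = N_h/N and N = 10000:
  stratum North: (3100/10000)²·(1 − 333/3100)·43.3²/333 = 0.48295
  stratum South: (1800/10000)²·(1 − 129/1800)·68.4²/129 = 1.09087
  stratum East: (1800/10000)²·(1 − 46/1800)·4.5²/46 = 0.0138985
  stratum West: (3300/10000)²·(1 − 677/3300)·55.3²/677 = 0.390997
V̂(x̄_st) = 1.97871
SE(x̄_st) = √1.97871 = 1.40667

SE(x̄_st) ≈ 1.41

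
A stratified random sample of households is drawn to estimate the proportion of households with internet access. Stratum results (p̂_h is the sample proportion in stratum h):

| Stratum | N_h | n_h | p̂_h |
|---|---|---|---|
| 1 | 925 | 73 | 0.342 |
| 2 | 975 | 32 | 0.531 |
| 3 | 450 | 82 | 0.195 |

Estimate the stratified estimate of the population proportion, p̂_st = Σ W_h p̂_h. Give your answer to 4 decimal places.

p̂_st ≈ 0.3923

N = 2350; stratum weights W_h = N_h/N.
p̂_st = Σ W_h p̂_h = (925·0.342 + 975·0.531 + 450·0.195)/2350 = 0.39227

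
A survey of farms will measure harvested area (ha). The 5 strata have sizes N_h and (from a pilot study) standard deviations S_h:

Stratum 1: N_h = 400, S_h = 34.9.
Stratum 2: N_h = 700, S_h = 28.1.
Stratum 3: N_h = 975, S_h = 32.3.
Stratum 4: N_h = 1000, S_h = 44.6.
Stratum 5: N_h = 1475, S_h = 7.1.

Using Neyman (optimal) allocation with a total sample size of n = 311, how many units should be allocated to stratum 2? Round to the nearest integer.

51

Neyman allocation: n_h = n · N_h S_h / Σ N_i S_i, with n = 311.
  stratum 1: N_h·S_h = 400·34.9 = 13960.00
  stratum 2: N_h·S_h = 700·28.1 = 19670.00
  stratum 3: N_h·S_h = 975·32.3 = 31492.50
  stratum 4: N_h·S_h = 1000·44.6 = 44600.00
  stratum 5: N_h·S_h = 1475·7.1 = 10472.50
Σ N_h S_h = 120195.00
n for stratum 2 = 311·19670.00/120195.00 = 50.895 → 51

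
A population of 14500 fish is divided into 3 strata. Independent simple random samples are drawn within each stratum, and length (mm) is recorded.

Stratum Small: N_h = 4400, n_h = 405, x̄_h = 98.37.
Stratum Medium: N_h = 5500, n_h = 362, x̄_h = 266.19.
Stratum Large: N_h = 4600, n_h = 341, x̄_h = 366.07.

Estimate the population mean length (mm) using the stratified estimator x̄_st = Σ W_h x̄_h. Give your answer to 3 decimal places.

x̄_st ≈ 246.951

N = Σ N_h = 14500. Stratum weights W_h = N_h/N.
x̄_st = (4400·98.37 + 5500·266.19 + 4600·366.07) / 14500 = 246.95138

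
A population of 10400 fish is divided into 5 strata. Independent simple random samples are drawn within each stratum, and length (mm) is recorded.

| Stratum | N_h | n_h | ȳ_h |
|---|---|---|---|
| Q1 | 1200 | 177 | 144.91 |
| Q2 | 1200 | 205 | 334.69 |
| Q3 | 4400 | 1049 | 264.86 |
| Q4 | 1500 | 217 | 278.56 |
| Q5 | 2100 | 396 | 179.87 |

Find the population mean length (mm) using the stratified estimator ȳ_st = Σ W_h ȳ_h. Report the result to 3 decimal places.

N = Σ N_h = 10400. Stratum weights W_h = N_h/N.
ȳ_st = (1200·144.91 + 1200·334.69 + 4400·264.86 + 1500·278.56 + 2100·179.87) / 10400 = 243.89144

ȳ_st ≈ 243.891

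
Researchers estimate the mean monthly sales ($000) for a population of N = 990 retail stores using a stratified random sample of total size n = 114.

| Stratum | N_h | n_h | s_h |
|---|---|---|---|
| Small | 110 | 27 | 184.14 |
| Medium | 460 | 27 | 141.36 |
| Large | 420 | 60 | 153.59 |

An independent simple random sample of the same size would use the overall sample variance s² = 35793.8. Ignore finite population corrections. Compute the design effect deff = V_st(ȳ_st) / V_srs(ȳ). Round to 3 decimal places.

V̂(ȳ_st) = Σ W_h² s_h²/n_h, with W_h = N_h/N and N = 990:
  stratum Small: (110/990)²·184.14²/27 = 15.5041
  stratum Medium: (460/990)²·141.36²/27 = 159.784
  stratum Large: (420/990)²·153.59²/60 = 70.7624
V_st = 246.051
V_srs = s²/n = 35793.8/114 = 313.981
deff = V_st / V_srs = 246.051/313.981 = 0.7837

deff ≈ 0.784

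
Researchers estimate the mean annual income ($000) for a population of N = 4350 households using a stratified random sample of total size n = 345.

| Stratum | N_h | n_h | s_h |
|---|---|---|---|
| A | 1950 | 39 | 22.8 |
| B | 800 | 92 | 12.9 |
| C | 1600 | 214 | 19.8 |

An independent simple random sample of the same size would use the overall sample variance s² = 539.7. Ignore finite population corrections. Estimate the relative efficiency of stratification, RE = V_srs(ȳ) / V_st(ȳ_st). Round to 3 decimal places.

V̂(ȳ_st) = Σ W_h² s_h²/n_h, with W_h = N_h/N and N = 4350:
  stratum A: (1950/4350)²·22.8²/39 = 2.67853
  stratum B: (800/4350)²·12.9²/92 = 0.0611777
  stratum C: (1600/4350)²·19.8²/214 = 0.247844
V_st = 2.98755
V_srs = s²/n = 539.7/345 = 1.56435
Relative efficiency = V_srs / V_st = 1.56435/2.98755 = 0.5236

RE ≈ 0.524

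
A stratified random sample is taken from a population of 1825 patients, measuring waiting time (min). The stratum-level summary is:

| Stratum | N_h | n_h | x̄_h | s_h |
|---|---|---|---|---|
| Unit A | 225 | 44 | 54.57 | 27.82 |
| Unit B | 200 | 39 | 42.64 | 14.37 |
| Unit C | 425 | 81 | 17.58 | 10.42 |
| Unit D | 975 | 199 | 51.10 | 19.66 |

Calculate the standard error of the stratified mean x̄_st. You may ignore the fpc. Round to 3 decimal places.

V̂(x̄_st) = Σ W_h² s_h²/n_h, with W_h = N_h/N and N = 1825:
  stratum Unit A: (225/1825)²·27.82²/44 = 0.267363
  stratum Unit B: (200/1825)²·14.37²/39 = 0.0635892
  stratum Unit C: (425/1825)²·10.42²/81 = 0.0726947
  stratum Unit D: (975/1825)²·19.66²/199 = 0.554367
V̂(x̄_st) = 0.958014
SE(x̄_st) = √0.958014 = 0.978782

SE(x̄_st) ≈ 0.979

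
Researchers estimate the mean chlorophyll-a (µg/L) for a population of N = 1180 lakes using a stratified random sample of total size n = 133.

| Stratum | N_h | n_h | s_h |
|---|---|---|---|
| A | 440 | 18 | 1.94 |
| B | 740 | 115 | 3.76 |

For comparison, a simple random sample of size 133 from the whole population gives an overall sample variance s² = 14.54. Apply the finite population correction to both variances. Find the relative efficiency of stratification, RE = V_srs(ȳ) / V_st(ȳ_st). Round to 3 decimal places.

RE ≈ 1.412

V̂(ȳ_st) = Σ W_h² (1 − n_h/N_h) s_h²/n_h, with W_h = N_h/N and N = 1180:
  stratum A: (440/1180)²·(1 − 18/440)·1.94²/18 = 0.0278825
  stratum B: (740/1180)²·(1 − 115/740)·3.76²/115 = 0.0408343
V_st = 0.0687169
V_srs = (1 − 133/1180)·14.54/133 = 0.0970013
Relative efficiency = V_srs / V_st = 0.0970013/0.0687169 = 1.4116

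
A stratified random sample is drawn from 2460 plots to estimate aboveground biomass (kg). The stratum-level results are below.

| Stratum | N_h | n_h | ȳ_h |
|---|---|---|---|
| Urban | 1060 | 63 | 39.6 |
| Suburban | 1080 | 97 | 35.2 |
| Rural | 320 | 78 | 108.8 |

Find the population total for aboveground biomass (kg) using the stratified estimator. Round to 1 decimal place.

τ̂_st ≈ 114808.0

τ̂_st = Σ N_h ȳ_h = 1060·39.6 + 1080·35.2 + 320·108.8 = 114808.0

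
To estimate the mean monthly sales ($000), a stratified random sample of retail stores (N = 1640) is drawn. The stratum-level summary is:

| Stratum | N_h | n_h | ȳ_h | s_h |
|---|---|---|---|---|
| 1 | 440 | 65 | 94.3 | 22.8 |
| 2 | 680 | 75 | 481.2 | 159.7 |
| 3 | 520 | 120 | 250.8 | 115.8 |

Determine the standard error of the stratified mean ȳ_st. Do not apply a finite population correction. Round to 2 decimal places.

V̂(ȳ_st) = Σ W_h² s_h²/n_h, with W_h = N_h/N and N = 1640:
  stratum 1: (440/1640)²·22.8²/65 = 0.575671
  stratum 2: (680/1640)²·159.7²/75 = 58.4627
  stratum 3: (520/1640)²·115.8²/120 = 11.2345
V̂(ȳ_st) = 70.2729
SE(ȳ_st) = √70.2729 = 8.38289

SE(ȳ_st) ≈ 8.38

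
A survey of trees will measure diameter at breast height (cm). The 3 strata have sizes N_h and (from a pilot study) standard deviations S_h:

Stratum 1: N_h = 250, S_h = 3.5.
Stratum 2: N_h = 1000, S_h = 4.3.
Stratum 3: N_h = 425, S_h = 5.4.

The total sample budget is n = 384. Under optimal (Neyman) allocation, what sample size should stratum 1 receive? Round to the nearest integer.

45

Neyman allocation: n_h = n · N_h S_h / Σ N_i S_i, with n = 384.
  stratum 1: N_h·S_h = 250·3.5 = 875.00
  stratum 2: N_h·S_h = 1000·4.3 = 4300.00
  stratum 3: N_h·S_h = 425·5.4 = 2295.00
Σ N_h S_h = 7470.00
n for stratum 1 = 384·875.00/7470.00 = 44.980 → 45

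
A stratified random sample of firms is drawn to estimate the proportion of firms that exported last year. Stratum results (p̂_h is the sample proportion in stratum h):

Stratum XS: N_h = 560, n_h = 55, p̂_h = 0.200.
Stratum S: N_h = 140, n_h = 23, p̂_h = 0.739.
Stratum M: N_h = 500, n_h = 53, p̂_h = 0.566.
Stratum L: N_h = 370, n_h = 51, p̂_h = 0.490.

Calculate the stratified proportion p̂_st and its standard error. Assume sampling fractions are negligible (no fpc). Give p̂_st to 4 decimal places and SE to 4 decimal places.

p̂_st ≈ 0.4330, SE ≈ 0.0347

N = 1570; stratum weights W_h = N_h/N.
p̂_st = Σ W_h p̂_h = (560·0.200 + 140·0.739 + 500·0.566 + 370·0.490)/1570 = 0.43297
V̂(p̂_st) = Σ W_h² p̂_h(1−p̂_h)/(n_h−1):
  stratum XS: (560/1570)²·0.200·0.800/54 = 0.000376967
  stratum S: (140/1570)²·0.739·0.261/22 = 6.97138e-05
  stratum M: (500/1570)²·0.566·0.434/52 = 0.000479119
  stratum L: (370/1570)²·0.490·0.510/50 = 0.000277588
V̂(p̂_st) = 0.00120339; SE = √V̂ = 0.0346899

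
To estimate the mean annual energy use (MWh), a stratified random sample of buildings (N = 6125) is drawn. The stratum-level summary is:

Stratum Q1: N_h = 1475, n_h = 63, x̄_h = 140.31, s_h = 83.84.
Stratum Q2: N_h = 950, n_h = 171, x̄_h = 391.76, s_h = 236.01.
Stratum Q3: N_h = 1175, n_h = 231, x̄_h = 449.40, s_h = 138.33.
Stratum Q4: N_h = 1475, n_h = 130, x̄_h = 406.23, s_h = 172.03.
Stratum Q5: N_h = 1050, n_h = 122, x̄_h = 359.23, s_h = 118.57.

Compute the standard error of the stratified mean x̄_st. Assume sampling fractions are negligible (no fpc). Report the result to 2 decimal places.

SE(x̄_st) ≈ 5.83

V̂(x̄_st) = Σ W_h² s_h²/n_h, with W_h = N_h/N and N = 6125:
  stratum Q1: (1475/6125)²·83.84²/63 = 6.47044
  stratum Q2: (950/6125)²·236.01²/171 = 7.8361
  stratum Q3: (1175/6125)²·138.33²/231 = 3.04849
  stratum Q4: (1475/6125)²·172.03²/130 = 13.2019
  stratum Q5: (1050/6125)²·118.57²/122 = 3.38654
V̂(x̄_st) = 33.9435
SE(x̄_st) = √33.9435 = 5.8261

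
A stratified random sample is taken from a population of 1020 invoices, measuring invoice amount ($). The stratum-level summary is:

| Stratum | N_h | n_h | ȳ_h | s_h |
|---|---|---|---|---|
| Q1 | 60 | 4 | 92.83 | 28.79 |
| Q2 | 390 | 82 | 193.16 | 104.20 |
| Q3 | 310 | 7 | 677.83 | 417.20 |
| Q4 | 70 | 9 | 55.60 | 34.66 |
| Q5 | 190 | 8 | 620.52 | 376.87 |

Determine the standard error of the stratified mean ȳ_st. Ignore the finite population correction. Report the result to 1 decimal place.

SE(ȳ_st) ≈ 54.2

V̂(ȳ_st) = Σ W_h² s_h²/n_h, with W_h = N_h/N and N = 1020:
  stratum Q1: (60/1020)²·28.79²/4 = 0.71701
  stratum Q2: (390/1020)²·104.20²/82 = 19.3576
  stratum Q3: (310/1020)²·417.20²/7 = 2296.75
  stratum Q4: (70/1020)²·34.66²/9 = 0.628652
  stratum Q5: (190/1020)²·376.87²/8 = 616.027
V̂(ȳ_st) = 2933.48
SE(ȳ_st) = √2933.48 = 54.1616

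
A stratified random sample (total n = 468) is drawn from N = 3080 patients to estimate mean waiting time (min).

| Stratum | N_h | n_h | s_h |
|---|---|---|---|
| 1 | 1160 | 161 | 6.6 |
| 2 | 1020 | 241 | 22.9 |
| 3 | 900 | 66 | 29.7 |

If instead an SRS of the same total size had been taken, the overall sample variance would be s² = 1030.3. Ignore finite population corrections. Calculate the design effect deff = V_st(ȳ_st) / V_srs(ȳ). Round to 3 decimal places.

deff ≈ 0.644

V̂(ȳ_st) = Σ W_h² s_h²/n_h, with W_h = N_h/N and N = 3080:
  stratum 1: (1160/3080)²·6.6²/161 = 0.0383775
  stratum 2: (1020/3080)²·22.9²/241 = 0.238645
  stratum 3: (900/3080)²·29.7²/66 = 1.14118
V_st = 1.4182
V_srs = s²/n = 1030.3/468 = 2.2015
deff = V_st / V_srs = 1.4182/2.2015 = 0.6442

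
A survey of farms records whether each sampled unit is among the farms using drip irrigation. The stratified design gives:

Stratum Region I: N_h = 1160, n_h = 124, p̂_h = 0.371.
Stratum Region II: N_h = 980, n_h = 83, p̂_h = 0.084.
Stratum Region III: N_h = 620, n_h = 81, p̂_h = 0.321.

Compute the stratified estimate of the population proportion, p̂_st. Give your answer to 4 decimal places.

p̂_st ≈ 0.2579

N = 2760; stratum weights W_h = N_h/N.
p̂_st = Σ W_h p̂_h = (1160·0.371 + 980·0.084 + 620·0.321)/2760 = 0.25786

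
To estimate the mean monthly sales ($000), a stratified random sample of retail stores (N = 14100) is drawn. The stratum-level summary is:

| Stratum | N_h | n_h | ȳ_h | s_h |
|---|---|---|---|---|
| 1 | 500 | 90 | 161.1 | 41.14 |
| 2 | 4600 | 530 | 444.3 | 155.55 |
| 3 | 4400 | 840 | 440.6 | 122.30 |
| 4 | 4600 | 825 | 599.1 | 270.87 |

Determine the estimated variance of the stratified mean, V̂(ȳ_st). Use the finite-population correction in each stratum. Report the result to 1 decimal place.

V̂(ȳ_st) = Σ W_h² (1 − n_h/N_h) s_h²/n_h, with W_h = N_h/N and N = 14100:
  stratum 1: (500/14100)²·(1 − 90/500)·41.14²/90 = 0.0193911
  stratum 2: (4600/14100)²·(1 − 530/4600)·155.55²/530 = 4.29911
  stratum 3: (4400/14100)²·(1 − 840/4400)·122.30²/840 = 1.40294
  stratum 4: (4600/14100)²·(1 − 825/4600)·270.87²/825 = 7.76791
V̂(ȳ_st) = 13.4893

V̂(ȳ_st) ≈ 13.5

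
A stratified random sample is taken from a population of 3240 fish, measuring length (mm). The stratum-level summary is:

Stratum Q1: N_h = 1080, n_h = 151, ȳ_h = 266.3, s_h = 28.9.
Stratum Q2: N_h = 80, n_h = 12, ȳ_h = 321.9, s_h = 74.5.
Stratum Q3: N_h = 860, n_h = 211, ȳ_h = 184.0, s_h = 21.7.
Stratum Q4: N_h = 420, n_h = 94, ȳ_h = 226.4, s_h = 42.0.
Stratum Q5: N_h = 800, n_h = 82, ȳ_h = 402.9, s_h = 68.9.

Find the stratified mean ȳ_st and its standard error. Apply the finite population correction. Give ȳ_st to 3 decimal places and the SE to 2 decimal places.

ȳ_st ≈ 274.384, SE ≈ 2.07

ȳ_st = Σ W_h ȳ_h = (1080·266.3 + 80·321.9 + 860·184.0 + 420·226.4 + 800·402.9)/3240 = 274.38395
V̂(ȳ_st) = Σ W_h² (1 − n_h/N_h) s_h²/n_h, with W_h = N_h/N and N = 3240:
  stratum Q1: (1080/3240)²·(1 − 151/1080)·28.9²/151 = 0.52865
  stratum Q2: (80/3240)²·(1 − 12/80)·74.5²/12 = 0.239685
  stratum Q3: (860/3240)²·(1 − 211/860)·21.7²/211 = 0.118656
  stratum Q4: (420/3240)²·(1 − 94/420)·42.0²/94 = 0.244764
  stratum Q5: (800/3240)²·(1 − 82/800)·68.9²/82 = 3.16774
V̂(ȳ_st) = 4.29949
SE(ȳ_st) = √4.29949 = 2.07352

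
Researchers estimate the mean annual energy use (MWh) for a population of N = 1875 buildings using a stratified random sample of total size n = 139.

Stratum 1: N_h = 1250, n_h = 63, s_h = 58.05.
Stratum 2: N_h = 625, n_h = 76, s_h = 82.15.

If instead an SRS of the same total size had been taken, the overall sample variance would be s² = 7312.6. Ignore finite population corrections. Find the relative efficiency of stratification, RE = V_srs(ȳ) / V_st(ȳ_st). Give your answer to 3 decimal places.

RE ≈ 1.564

V̂(ȳ_st) = Σ W_h² s_h²/n_h, with W_h = N_h/N and N = 1875:
  stratum 1: (1250/1875)²·58.05²/63 = 23.7729
  stratum 2: (625/1875)²·82.15²/76 = 9.86641
V_st = 33.6393
V_srs = s²/n = 7312.6/139 = 52.6086
Relative efficiency = V_srs / V_st = 52.6086/33.6393 = 1.5639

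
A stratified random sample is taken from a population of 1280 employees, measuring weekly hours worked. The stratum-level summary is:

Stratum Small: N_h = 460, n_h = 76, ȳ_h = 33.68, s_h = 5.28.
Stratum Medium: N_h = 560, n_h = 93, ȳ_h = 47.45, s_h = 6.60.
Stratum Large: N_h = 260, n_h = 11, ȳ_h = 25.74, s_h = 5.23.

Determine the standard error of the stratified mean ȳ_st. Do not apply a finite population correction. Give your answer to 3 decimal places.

V̂(ȳ_st) = Σ W_h² s_h²/n_h, with W_h = N_h/N and N = 1280:
  stratum Small: (460/1280)²·5.28²/76 = 0.0473751
  stratum Medium: (560/1280)²·6.60²/93 = 0.0896522
  stratum Large: (260/1280)²·5.23²/11 = 0.102598
V̂(ȳ_st) = 0.239625
SE(ȳ_st) = √0.239625 = 0.489515

SE(ȳ_st) ≈ 0.490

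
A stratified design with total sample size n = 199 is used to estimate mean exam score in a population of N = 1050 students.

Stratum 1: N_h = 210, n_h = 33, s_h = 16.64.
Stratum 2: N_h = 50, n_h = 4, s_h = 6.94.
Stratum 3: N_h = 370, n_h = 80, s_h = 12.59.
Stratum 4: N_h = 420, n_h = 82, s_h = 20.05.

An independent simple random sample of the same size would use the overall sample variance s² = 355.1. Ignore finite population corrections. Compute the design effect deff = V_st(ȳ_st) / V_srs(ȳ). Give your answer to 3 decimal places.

V̂(ȳ_st) = Σ W_h² s_h²/n_h, with W_h = N_h/N and N = 1050:
  stratum 1: (210/1050)²·16.64²/33 = 0.335624
  stratum 2: (50/1050)²·6.94²/4 = 0.0273036
  stratum 3: (370/1050)²·12.59²/80 = 0.246029
  stratum 4: (420/1050)²·20.05²/82 = 0.784395
V_st = 1.39335
V_srs = s²/n = 355.1/199 = 1.78442
deff = V_st / V_srs = 1.39335/1.78442 = 0.7808

deff ≈ 0.781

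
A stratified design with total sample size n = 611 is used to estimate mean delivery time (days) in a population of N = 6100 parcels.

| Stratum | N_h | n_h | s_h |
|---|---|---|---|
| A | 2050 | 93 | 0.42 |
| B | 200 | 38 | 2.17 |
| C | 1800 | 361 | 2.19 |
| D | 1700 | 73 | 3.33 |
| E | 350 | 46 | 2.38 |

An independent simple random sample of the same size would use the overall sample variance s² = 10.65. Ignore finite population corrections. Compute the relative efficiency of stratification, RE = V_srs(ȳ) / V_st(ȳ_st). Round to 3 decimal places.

V̂(ȳ_st) = Σ W_h² s_h²/n_h, with W_h = N_h/N and N = 6100:
  stratum A: (2050/6100)²·0.42²/93 = 0.000214222
  stratum B: (200/6100)²·2.17²/38 = 0.00013321
  stratum C: (1800/6100)²·2.19²/361 = 0.00115682
  stratum D: (1700/6100)²·3.33²/73 = 0.0117979
  stratum E: (350/6100)²·2.38²/46 = 0.00040539
V_st = 0.0137075
V_srs = s²/n = 10.65/611 = 0.0174304
Relative efficiency = V_srs / V_st = 0.0174304/0.0137075 = 1.2716

RE ≈ 1.272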